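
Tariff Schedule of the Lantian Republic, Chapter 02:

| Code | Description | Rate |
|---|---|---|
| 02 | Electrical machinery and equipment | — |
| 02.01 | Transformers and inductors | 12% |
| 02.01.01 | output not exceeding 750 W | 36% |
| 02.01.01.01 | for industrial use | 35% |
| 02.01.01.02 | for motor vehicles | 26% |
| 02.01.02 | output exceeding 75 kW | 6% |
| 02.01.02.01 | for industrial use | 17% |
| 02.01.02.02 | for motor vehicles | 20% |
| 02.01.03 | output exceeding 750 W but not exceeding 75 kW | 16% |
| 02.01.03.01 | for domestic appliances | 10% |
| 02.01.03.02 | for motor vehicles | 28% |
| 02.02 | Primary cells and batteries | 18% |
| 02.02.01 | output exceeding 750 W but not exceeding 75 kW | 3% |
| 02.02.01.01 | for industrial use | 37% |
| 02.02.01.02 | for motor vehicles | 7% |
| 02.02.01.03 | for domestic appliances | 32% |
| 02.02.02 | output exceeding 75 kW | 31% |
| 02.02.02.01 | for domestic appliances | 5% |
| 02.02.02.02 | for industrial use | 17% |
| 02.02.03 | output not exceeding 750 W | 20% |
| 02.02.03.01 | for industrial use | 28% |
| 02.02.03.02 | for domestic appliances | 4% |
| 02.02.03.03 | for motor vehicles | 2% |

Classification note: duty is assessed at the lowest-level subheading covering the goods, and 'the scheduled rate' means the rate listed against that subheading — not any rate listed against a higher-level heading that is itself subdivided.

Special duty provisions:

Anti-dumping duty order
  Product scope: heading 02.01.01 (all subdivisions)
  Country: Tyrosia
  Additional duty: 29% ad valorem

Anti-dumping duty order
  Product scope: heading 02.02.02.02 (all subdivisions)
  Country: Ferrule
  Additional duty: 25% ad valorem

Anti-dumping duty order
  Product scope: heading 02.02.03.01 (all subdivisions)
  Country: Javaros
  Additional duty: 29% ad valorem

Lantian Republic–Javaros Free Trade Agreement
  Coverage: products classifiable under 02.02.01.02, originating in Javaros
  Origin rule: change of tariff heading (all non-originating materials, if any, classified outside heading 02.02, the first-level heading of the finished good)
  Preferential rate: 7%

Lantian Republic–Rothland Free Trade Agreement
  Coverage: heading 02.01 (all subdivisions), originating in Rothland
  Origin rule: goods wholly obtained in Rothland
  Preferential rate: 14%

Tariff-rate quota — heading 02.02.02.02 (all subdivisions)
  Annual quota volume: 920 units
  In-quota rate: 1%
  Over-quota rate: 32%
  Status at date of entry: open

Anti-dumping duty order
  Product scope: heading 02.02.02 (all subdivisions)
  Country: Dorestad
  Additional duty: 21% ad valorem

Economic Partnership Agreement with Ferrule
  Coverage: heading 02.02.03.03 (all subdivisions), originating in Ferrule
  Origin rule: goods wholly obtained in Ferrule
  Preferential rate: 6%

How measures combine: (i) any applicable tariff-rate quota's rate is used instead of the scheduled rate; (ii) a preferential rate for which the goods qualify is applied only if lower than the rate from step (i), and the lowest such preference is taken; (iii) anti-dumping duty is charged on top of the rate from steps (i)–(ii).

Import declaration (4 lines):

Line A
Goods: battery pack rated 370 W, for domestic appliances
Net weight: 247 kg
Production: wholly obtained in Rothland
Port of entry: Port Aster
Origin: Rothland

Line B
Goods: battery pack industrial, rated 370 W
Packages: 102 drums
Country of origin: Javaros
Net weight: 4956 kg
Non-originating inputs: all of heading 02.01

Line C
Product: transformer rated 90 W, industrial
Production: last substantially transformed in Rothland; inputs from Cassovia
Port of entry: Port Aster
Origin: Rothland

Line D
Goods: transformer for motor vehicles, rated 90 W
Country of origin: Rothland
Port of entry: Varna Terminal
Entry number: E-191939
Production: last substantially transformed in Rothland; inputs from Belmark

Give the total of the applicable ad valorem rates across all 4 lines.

Line A: battery pack → 02.02; rated 370 W → 02.02.03; for domestic appliances → 02.02.03.02. Scheduled 4%. Rothland agreement on 02.01: 02.02.03.02 not covered. → 4%.
Line B: battery pack → 02.02; rated 370 W → 02.02.03; industrial → 02.02.03.01. Scheduled 28%. Javaros agreement on 02.02.01.02: 02.02.03.01 not covered; anti-dumping (Javaros, 02.02.03.01): +29%; total 28% + 29% = 57%. → 57%.
Line C: transformer → 02.01; rated 90 W → 02.01.01; industrial → 02.01.01.01. Scheduled 35%. Rothland agreement on 02.01: not wholly obtained. → 35%.
Line D: transformer → 02.01; rated 90 W → 02.01.01; for motor vehicles → 02.01.01.02. Scheduled 26%. Rothland agreement on 02.01: not wholly obtained. → 26%.
Sum: 4% + 57% + 35% + 26% = 122%.

122%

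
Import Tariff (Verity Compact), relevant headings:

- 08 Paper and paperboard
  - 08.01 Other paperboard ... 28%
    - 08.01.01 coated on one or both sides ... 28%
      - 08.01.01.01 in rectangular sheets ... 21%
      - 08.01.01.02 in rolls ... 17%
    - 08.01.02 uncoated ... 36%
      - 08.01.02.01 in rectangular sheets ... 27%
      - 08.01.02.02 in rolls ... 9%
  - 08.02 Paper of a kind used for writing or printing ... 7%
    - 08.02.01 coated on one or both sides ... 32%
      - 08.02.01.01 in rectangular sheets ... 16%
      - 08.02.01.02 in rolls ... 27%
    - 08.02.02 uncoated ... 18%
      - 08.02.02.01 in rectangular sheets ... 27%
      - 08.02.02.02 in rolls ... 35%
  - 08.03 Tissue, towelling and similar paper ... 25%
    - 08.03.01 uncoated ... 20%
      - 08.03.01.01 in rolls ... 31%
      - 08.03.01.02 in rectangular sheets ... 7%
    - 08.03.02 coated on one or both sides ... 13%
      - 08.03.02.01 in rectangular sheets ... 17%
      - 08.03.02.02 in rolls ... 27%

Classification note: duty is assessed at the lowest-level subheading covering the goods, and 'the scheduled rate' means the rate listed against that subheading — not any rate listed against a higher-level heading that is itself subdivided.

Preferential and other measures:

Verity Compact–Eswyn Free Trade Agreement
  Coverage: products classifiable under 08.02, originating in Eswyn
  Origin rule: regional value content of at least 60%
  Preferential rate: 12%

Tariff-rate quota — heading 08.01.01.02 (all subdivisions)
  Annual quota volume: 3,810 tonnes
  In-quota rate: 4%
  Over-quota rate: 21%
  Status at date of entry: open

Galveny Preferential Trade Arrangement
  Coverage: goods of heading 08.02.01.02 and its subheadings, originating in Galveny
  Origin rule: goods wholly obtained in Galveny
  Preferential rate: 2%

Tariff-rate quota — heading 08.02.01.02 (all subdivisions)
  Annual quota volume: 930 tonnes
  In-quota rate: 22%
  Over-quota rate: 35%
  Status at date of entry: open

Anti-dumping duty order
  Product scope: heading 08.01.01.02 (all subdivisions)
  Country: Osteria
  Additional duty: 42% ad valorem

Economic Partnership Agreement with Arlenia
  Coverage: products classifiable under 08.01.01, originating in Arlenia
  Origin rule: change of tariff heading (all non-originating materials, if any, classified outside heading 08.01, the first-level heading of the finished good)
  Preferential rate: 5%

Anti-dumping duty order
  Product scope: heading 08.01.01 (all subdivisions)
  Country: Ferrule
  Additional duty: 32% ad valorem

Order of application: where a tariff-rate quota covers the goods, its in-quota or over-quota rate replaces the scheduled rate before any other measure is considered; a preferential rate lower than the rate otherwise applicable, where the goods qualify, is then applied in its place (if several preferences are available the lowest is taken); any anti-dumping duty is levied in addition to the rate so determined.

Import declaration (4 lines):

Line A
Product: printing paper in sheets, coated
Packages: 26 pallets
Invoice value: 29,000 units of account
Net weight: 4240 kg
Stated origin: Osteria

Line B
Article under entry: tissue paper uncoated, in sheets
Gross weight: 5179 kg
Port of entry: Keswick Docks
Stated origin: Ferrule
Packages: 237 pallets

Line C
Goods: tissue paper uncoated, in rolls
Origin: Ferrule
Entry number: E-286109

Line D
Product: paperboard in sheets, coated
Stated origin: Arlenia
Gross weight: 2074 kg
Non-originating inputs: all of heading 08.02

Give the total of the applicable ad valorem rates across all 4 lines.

Line A: printing paper → 08.02; coated → 08.02.01; in sheets → 08.02.01.01. Scheduled 16%. No special measure applies. → 16%.
Line B: tissue paper → 08.03; uncoated → 08.03.01; in sheets → 08.03.01.02. Scheduled 7%. No special measure applies. → 7%.
Line C: tissue paper → 08.03; uncoated → 08.03.01; in rolls → 08.03.01.01. Scheduled 31%. No special measure applies. → 31%.
Line D: paperboard → 08.01; coated → 08.01.01; in sheets → 08.01.01.01. Scheduled 21%. Arlenia agreement on 08.01.01: CTH met → 5% available; preferential 5%. → 5%.
Sum: 16% + 7% + 31% + 5% = 59%.

59%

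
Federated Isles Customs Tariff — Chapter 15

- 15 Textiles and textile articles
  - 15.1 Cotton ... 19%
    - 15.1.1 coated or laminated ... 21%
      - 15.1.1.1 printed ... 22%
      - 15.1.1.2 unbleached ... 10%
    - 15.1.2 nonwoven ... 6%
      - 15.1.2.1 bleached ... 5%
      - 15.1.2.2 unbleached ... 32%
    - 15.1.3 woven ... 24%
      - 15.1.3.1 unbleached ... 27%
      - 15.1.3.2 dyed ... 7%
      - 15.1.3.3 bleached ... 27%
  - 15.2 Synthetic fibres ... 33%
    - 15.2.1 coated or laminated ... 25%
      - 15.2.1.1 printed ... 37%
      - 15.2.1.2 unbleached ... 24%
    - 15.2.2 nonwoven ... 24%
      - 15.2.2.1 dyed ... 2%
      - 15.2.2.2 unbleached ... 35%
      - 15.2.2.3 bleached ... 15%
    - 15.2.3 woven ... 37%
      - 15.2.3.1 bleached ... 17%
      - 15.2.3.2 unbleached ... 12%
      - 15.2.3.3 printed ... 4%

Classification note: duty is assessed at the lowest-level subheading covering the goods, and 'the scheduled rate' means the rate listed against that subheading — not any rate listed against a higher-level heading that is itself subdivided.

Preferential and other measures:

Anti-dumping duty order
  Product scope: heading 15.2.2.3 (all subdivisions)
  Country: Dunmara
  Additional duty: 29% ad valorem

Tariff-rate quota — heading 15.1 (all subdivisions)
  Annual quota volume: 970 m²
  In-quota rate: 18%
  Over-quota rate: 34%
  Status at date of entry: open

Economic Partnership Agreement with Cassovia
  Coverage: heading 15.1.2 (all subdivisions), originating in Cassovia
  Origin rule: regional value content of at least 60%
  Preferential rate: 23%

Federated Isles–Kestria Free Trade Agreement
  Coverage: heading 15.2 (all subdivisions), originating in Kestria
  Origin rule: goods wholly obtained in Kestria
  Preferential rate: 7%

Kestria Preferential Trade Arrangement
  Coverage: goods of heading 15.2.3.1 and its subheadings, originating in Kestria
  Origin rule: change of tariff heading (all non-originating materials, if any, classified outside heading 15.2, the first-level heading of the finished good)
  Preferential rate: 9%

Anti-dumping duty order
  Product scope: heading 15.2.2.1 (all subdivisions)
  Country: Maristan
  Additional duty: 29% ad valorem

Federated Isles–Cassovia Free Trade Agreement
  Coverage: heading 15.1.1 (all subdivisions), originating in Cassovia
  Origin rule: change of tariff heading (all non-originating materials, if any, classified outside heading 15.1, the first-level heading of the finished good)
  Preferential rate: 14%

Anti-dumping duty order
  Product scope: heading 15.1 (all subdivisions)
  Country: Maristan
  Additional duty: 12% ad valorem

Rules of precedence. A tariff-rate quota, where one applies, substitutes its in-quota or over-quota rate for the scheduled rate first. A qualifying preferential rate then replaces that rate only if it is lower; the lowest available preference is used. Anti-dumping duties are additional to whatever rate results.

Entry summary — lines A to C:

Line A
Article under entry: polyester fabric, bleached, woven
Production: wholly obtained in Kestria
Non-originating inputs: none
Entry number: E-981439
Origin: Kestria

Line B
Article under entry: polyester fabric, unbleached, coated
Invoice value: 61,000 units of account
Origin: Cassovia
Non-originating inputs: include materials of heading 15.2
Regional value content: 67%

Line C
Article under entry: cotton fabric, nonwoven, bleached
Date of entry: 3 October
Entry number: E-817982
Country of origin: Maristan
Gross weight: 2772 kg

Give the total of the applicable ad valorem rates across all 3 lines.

Line A: polyester → 15.2; woven → 15.2.3; bleached → 15.2.3.1. Scheduled 17%. Kestria agreement on 15.2: wholly obtained → 7% available; Kestria agreement on 15.2.3.1: CTH met → 9% available; preferential 7%. → 7%.
Line B: polyester → 15.2; coated → 15.2.1; unbleached → 15.2.1.2. Scheduled 24%. Cassovia agreement on 15.1.2: 15.2.1.2 not covered; Cassovia agreement on 15.1.1: 15.2.1.2 not covered. → 24%.
Line C: cotton → 15.1; nonwoven → 15.1.2; bleached → 15.1.2.1. Scheduled 5%. quota on 15.1 open → in-quota 18%; anti-dumping (Maristan, 15.1): +12%; total 18% + 12% = 30%. → 30%.
Sum: 7% + 24% + 30% = 61%.

61%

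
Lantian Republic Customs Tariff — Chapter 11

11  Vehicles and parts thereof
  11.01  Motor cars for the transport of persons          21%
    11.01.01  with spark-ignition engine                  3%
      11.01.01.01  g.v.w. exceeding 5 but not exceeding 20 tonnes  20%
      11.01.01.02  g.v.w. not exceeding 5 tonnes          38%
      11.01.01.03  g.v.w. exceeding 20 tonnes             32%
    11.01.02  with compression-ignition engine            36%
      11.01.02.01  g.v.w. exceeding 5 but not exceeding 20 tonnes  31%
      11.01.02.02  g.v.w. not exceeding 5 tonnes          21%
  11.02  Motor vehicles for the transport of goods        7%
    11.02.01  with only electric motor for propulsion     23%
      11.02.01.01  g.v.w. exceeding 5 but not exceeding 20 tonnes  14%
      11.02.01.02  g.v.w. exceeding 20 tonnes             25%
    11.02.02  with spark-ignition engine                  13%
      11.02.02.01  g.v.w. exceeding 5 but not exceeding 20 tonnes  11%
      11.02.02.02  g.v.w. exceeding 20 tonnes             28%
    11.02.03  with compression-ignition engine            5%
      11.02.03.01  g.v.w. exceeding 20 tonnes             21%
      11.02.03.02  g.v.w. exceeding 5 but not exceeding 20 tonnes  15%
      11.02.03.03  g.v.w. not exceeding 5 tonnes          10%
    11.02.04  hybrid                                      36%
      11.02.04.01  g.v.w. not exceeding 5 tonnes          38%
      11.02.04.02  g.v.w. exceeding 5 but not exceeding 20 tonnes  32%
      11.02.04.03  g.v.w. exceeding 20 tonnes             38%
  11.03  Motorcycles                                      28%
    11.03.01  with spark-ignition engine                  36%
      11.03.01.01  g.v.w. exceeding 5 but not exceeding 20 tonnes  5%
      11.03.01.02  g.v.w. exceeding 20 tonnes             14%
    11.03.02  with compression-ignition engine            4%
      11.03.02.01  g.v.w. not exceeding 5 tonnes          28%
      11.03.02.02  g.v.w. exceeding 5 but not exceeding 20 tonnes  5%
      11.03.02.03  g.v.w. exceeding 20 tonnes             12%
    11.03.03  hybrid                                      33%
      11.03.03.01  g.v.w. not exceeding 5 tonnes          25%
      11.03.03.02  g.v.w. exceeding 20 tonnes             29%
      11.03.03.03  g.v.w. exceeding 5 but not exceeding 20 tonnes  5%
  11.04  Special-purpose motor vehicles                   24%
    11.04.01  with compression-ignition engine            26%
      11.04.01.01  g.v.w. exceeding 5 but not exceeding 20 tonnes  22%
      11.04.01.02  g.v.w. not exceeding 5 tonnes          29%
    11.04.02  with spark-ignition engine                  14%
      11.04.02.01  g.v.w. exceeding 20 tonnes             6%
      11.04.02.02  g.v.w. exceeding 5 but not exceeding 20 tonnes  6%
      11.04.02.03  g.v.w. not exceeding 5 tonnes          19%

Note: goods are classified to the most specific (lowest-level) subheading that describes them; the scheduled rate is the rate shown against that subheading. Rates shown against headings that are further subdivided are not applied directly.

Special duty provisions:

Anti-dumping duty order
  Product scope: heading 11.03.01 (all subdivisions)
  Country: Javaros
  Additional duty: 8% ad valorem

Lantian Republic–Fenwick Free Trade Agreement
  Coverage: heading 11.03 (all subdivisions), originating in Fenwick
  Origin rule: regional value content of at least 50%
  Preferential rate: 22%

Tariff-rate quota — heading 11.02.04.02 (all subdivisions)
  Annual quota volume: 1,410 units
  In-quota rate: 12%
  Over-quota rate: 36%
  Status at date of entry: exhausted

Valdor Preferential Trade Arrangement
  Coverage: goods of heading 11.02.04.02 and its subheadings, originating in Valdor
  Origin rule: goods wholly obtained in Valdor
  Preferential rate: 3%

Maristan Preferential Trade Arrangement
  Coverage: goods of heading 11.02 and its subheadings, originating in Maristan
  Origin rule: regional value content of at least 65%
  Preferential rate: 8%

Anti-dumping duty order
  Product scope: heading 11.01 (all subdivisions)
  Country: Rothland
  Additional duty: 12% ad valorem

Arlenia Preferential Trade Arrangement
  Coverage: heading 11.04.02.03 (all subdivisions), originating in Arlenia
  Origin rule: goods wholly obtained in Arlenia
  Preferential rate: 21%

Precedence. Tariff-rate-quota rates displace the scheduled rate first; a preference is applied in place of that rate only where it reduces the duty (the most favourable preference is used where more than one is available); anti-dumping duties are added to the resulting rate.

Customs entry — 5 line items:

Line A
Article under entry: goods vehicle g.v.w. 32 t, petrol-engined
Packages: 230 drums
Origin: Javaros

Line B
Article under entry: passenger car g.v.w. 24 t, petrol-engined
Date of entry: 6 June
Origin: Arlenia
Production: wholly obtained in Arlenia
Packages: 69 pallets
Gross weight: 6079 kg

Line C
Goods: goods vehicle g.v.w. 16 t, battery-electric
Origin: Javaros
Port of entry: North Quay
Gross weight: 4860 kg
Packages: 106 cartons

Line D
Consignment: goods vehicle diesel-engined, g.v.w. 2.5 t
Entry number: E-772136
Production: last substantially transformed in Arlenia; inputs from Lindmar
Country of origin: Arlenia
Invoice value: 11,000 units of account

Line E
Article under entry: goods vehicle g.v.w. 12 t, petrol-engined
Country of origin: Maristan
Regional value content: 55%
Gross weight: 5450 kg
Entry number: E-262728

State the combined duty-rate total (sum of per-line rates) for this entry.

95%

Line A: goods vehicle → 11.02; petrol-engined → 11.02.02; g.v.w. 32 t → 11.02.02.02. Scheduled 28%. No special measure applies. → 28%.
Line B: passenger car → 11.01; petrol-engined → 11.01.01; g.v.w. 24 t → 11.01.01.03. Scheduled 32%. Arlenia agreement on 11.04.02.03: 11.01.01.03 not covered. → 32%.
Line C: goods vehicle → 11.02; battery-electric → 11.02.01; g.v.w. 16 t → 11.02.01.01. Scheduled 14%. No special measure applies. → 14%.
Line D: goods vehicle → 11.02; diesel-engined → 11.02.03; g.v.w. 2.5 t → 11.02.03.03. Scheduled 10%. Arlenia agreement on 11.04.02.03: 11.02.03.03 not covered. → 10%.
Line E: goods vehicle → 11.02; petrol-engined → 11.02.02; g.v.w. 12 t → 11.02.02.01. Scheduled 11%. Maristan agreement on 11.02: RVC < 65%. → 11%.
Sum: 28% + 32% + 14% + 10% + 11% = 95%.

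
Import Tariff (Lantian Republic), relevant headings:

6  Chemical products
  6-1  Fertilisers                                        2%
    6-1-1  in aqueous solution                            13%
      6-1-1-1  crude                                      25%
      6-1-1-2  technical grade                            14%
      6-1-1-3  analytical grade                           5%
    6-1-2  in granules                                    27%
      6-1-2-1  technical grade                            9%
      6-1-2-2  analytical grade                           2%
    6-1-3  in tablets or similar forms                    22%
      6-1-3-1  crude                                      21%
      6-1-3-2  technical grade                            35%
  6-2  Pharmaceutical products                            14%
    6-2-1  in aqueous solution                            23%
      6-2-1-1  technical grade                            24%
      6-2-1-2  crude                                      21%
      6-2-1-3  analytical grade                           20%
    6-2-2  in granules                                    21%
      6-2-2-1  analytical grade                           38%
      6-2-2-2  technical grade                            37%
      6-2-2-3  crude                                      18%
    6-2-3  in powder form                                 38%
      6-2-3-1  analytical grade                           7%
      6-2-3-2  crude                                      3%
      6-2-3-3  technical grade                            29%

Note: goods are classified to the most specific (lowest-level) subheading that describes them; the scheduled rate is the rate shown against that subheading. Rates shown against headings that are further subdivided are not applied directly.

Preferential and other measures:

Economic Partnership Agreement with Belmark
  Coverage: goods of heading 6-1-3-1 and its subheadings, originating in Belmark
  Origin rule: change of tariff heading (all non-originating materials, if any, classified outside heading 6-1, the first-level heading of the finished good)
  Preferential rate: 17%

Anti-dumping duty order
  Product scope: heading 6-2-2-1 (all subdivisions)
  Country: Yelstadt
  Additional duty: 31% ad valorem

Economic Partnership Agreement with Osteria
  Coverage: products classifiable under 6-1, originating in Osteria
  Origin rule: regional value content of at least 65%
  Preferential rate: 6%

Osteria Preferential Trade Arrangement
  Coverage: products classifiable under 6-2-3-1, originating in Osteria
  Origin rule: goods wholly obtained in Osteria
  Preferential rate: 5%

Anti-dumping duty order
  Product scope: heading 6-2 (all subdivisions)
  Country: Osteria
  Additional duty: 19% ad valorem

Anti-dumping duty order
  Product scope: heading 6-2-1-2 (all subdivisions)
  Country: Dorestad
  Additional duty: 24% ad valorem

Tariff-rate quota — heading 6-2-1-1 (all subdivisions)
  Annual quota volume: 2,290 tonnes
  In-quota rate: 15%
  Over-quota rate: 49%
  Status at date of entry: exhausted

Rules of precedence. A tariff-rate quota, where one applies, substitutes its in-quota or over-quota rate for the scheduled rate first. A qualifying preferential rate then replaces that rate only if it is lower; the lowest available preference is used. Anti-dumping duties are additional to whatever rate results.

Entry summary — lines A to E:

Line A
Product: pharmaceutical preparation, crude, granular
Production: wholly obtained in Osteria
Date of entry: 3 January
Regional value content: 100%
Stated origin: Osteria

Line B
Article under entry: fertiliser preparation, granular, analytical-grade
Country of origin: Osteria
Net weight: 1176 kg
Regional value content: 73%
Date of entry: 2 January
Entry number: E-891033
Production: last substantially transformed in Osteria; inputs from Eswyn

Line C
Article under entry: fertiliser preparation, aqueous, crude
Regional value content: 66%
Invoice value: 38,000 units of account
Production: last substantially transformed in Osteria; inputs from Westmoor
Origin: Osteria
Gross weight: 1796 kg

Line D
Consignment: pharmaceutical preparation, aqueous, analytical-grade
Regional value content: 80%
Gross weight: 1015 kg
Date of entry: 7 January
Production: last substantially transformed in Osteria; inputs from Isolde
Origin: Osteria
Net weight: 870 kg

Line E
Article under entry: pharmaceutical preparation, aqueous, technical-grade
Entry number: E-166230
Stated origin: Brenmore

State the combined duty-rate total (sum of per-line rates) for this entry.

Line A: pharmaceutical → 6-2; granular → 6-2-2; crude → 6-2-2-3. Scheduled 18%. Osteria agreement on 6-1: 6-2-2-3 not covered; Osteria agreement on 6-2-3-1: 6-2-2-3 not covered; anti-dumping (Osteria, 6-2): +19%; total 18% + 19% = 37%. → 37%.
Line B: fertiliser → 6-1; granular → 6-1-2; analytical-grade → 6-1-2-2. Scheduled 2%. Osteria agreement on 6-1: RVC ≥ 65% → 6% available; Osteria agreement on 6-2-3-1: 6-1-2-2 not covered; preference 6% not lower than 2% → no reduction. → 2%.
Line C: fertiliser → 6-1; aqueous → 6-1-1; crude → 6-1-1-1. Scheduled 25%. Osteria agreement on 6-1: RVC ≥ 65% → 6% available; Osteria agreement on 6-2-3-1: 6-1-1-1 not covered; preferential 6%. → 6%.
Line D: pharmaceutical → 6-2; aqueous → 6-2-1; analytical-grade → 6-2-1-3. Scheduled 20%. Osteria agreement on 6-1: 6-2-1-3 not covered; Osteria agreement on 6-2-3-1: 6-2-1-3 not covered; anti-dumping (Osteria, 6-2): +19%; total 20% + 19% = 39%. → 39%.
Line E: pharmaceutical → 6-2; aqueous → 6-2-1; technical-grade → 6-2-1-1. Scheduled 24%. quota on 6-2-1-1 exhausted → over-quota 49%. → 49%.
Sum: 37% + 2% + 6% + 39% + 49% = 133%.

133%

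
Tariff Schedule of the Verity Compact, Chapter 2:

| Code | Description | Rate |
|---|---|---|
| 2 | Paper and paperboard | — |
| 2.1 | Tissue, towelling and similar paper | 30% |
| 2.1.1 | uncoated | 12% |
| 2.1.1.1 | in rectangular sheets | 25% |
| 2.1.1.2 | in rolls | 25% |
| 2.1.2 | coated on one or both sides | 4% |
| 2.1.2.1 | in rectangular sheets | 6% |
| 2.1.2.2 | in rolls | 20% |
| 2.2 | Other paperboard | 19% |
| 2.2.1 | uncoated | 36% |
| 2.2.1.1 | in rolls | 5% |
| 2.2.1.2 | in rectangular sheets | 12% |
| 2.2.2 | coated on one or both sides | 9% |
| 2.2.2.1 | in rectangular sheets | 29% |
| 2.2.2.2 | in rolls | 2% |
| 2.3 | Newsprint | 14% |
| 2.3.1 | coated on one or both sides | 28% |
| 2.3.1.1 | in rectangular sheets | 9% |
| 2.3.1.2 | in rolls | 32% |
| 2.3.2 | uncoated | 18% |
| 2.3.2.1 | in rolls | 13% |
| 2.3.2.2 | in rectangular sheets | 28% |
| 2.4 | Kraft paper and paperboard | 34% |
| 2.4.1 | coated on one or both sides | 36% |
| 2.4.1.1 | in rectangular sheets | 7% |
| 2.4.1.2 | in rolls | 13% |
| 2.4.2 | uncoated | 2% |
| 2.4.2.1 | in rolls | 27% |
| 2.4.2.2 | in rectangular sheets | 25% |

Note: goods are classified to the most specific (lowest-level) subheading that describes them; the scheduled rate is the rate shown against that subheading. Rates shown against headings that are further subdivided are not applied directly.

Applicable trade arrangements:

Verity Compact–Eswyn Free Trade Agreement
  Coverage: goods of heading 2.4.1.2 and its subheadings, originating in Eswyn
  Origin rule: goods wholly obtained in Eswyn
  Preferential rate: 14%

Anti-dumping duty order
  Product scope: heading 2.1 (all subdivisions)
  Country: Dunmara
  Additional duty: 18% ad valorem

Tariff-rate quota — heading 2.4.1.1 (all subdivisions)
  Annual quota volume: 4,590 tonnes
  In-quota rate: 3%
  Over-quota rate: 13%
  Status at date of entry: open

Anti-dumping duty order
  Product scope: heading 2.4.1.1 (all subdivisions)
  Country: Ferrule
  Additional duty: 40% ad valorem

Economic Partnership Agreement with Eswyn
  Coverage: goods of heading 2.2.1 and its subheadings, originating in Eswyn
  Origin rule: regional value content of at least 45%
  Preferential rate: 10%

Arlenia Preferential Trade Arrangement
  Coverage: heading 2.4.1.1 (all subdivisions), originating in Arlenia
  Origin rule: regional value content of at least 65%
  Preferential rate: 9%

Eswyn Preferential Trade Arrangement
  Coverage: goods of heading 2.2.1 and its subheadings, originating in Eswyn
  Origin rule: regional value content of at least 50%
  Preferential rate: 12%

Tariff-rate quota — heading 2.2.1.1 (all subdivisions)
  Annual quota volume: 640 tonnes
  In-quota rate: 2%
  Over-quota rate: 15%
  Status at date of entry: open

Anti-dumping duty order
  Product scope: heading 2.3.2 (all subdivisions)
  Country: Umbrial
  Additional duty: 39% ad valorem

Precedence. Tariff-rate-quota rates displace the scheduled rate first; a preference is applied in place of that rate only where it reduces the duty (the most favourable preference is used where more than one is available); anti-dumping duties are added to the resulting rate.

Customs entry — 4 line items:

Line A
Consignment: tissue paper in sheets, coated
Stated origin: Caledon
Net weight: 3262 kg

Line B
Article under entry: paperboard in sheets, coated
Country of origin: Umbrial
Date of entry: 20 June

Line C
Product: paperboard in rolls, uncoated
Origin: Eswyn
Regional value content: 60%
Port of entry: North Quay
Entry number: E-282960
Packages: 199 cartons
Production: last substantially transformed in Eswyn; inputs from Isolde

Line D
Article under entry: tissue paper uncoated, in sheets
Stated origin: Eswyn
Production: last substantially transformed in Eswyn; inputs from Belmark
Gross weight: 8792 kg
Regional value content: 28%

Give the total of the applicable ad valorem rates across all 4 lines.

62%

Line A: tissue paper → 2.1; coated → 2.1.2; in sheets → 2.1.2.1. Scheduled 6%. No special measure applies. → 6%.
Line B: paperboard → 2.2; coated → 2.2.2; in sheets → 2.2.2.1. Scheduled 29%. No special measure applies. → 29%.
Line C: paperboard → 2.2; uncoated → 2.2.1; in rolls → 2.2.1.1. Scheduled 5%. quota on 2.2.1.1 open → in-quota 2%; Eswyn agreement on 2.4.1.2: 2.2.1.1 not covered; Eswyn agreement on 2.2.1: RVC ≥ 45% → 10% available; Eswyn agreement on 2.2.1: RVC ≥ 50% → 12% available; preference 10% not lower than 2% → no reduction. → 2%.
Line D: tissue paper → 2.1; uncoated → 2.1.1; in sheets → 2.1.1.1. Scheduled 25%. Eswyn agreement on 2.4.1.2: 2.1.1.1 not covered; Eswyn agreement on 2.2.1: 2.1.1.1 not covered; Eswyn agreement on 2.2.1: 2.1.1.1 not covered. → 25%.
Sum: 6% + 29% + 2% + 25% = 62%.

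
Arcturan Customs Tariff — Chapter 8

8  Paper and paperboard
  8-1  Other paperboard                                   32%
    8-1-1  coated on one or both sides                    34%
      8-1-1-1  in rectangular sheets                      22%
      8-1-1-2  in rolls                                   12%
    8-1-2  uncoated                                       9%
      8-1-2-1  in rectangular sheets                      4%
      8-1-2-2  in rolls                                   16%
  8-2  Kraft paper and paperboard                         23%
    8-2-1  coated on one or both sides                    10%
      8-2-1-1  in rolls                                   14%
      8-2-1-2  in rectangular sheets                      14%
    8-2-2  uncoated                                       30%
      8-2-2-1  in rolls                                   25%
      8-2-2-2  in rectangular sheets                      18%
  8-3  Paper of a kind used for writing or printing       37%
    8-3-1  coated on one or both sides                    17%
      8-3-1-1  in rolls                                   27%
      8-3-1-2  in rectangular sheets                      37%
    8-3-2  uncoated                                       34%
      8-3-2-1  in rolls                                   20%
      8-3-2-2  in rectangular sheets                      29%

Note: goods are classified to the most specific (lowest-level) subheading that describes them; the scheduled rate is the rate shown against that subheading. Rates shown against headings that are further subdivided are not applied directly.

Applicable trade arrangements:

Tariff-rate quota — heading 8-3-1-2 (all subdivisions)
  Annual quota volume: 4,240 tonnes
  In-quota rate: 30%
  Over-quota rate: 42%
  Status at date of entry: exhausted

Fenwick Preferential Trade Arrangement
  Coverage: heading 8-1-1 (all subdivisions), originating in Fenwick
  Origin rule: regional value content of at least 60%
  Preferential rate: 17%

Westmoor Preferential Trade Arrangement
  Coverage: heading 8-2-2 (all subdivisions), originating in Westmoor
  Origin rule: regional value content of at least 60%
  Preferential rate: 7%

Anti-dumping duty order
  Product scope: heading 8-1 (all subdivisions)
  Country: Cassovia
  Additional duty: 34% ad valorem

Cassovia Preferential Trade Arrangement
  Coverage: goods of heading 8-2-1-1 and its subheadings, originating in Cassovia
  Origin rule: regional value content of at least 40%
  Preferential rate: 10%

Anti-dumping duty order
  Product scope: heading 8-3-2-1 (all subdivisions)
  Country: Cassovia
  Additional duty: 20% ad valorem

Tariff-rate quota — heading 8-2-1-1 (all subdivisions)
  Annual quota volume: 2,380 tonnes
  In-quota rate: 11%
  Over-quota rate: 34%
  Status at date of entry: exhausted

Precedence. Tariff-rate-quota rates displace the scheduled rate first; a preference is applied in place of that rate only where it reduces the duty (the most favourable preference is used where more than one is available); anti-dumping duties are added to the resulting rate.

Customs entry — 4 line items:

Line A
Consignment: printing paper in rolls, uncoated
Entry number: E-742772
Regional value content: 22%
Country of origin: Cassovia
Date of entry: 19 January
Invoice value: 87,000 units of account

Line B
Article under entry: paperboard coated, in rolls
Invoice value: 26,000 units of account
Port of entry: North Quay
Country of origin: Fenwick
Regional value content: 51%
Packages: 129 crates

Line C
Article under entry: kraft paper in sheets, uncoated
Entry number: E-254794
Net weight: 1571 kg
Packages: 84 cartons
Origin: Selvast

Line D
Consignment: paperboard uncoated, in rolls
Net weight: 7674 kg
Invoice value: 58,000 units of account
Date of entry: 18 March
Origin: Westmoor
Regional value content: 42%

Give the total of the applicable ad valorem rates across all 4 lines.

Line A: printing paper → 8-3; uncoated → 8-3-2; in rolls → 8-3-2-1. Scheduled 20%. Cassovia agreement on 8-2-1-1: 8-3-2-1 not covered; anti-dumping (Cassovia, 8-3-2-1): +20%; total 20% + 20% = 40%. → 40%.
Line B: paperboard → 8-1; coated → 8-1-1; in rolls → 8-1-1-2. Scheduled 12%. Fenwick agreement on 8-1-1: RVC < 60%. → 12%.
Line C: kraft paper → 8-2; uncoated → 8-2-2; in sheets → 8-2-2-2. Scheduled 18%. No special measure applies. → 18%.
Line D: paperboard → 8-1; uncoated → 8-1-2; in rolls → 8-1-2-2. Scheduled 16%. Westmoor agreement on 8-2-2: 8-1-2-2 not covered. → 16%.
Sum: 40% + 12% + 18% + 16% = 86%.

86%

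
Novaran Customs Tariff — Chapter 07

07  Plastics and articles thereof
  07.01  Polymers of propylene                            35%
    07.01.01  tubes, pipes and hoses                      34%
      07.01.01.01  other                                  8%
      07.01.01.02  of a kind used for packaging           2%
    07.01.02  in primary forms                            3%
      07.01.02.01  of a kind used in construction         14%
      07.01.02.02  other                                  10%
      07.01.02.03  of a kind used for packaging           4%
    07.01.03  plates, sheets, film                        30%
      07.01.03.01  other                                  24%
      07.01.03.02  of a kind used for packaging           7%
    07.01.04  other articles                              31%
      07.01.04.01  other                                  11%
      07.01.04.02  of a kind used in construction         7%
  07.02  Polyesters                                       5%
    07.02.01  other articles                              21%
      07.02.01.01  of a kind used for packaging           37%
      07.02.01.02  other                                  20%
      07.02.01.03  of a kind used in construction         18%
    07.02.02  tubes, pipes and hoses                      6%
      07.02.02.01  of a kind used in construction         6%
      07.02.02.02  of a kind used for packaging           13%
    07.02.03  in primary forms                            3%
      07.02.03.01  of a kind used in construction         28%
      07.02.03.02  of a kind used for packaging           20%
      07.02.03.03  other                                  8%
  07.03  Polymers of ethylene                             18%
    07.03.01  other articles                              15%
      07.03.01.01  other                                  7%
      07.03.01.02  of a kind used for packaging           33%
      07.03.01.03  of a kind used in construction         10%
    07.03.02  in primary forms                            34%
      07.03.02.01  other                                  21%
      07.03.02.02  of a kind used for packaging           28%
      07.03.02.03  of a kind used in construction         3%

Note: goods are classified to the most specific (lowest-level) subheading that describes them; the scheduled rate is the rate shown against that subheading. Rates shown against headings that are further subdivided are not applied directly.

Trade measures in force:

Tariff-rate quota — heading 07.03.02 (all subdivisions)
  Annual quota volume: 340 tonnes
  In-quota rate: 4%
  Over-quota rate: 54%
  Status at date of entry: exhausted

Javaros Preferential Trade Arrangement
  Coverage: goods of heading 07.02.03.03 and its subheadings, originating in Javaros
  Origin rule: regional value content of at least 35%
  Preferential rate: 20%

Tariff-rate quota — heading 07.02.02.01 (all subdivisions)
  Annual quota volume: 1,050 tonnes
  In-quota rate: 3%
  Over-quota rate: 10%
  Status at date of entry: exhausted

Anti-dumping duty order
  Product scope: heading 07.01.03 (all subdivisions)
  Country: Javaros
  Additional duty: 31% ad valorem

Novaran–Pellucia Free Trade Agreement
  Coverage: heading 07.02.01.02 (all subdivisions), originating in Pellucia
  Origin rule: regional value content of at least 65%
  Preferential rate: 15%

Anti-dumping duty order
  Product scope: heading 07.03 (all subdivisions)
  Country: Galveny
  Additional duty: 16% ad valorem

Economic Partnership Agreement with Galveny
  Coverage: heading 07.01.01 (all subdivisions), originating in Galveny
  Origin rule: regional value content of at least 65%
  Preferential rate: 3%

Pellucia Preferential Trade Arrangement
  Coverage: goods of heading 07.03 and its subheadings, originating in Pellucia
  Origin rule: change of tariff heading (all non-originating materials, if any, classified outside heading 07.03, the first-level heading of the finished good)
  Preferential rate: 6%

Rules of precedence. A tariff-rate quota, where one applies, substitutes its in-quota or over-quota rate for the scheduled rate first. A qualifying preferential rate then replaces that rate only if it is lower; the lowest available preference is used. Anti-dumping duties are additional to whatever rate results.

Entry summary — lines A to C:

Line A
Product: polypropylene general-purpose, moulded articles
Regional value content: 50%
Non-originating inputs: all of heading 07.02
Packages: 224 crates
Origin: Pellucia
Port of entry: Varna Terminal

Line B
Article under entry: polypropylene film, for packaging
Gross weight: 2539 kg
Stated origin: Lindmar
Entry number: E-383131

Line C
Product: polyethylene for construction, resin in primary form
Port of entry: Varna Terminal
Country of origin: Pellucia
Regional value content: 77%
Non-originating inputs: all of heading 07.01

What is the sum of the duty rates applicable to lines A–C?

24%

Line A: polypropylene → 07.01; moulded articles → 07.01.04; general-purpose → 07.01.04.01. Scheduled 11%. Pellucia agreement on 07.02.01.02: 07.01.04.01 not covered; Pellucia agreement on 07.03: 07.01.04.01 not covered. → 11%.
Line B: polypropylene → 07.01; film → 07.01.03; for packaging → 07.01.03.02. Scheduled 7%. No special measure applies. → 7%.
Line C: polyethylene → 07.03; resin in primary form → 07.03.02; for construction → 07.03.02.03. Scheduled 3%. quota on 07.03.02 exhausted → over-quota 54%; Pellucia agreement on 07.02.01.02: 07.03.02.03 not covered; Pellucia agreement on 07.03: CTH met → 6% available; preferential 6%. → 6%.
Sum: 11% + 7% + 6% = 24%.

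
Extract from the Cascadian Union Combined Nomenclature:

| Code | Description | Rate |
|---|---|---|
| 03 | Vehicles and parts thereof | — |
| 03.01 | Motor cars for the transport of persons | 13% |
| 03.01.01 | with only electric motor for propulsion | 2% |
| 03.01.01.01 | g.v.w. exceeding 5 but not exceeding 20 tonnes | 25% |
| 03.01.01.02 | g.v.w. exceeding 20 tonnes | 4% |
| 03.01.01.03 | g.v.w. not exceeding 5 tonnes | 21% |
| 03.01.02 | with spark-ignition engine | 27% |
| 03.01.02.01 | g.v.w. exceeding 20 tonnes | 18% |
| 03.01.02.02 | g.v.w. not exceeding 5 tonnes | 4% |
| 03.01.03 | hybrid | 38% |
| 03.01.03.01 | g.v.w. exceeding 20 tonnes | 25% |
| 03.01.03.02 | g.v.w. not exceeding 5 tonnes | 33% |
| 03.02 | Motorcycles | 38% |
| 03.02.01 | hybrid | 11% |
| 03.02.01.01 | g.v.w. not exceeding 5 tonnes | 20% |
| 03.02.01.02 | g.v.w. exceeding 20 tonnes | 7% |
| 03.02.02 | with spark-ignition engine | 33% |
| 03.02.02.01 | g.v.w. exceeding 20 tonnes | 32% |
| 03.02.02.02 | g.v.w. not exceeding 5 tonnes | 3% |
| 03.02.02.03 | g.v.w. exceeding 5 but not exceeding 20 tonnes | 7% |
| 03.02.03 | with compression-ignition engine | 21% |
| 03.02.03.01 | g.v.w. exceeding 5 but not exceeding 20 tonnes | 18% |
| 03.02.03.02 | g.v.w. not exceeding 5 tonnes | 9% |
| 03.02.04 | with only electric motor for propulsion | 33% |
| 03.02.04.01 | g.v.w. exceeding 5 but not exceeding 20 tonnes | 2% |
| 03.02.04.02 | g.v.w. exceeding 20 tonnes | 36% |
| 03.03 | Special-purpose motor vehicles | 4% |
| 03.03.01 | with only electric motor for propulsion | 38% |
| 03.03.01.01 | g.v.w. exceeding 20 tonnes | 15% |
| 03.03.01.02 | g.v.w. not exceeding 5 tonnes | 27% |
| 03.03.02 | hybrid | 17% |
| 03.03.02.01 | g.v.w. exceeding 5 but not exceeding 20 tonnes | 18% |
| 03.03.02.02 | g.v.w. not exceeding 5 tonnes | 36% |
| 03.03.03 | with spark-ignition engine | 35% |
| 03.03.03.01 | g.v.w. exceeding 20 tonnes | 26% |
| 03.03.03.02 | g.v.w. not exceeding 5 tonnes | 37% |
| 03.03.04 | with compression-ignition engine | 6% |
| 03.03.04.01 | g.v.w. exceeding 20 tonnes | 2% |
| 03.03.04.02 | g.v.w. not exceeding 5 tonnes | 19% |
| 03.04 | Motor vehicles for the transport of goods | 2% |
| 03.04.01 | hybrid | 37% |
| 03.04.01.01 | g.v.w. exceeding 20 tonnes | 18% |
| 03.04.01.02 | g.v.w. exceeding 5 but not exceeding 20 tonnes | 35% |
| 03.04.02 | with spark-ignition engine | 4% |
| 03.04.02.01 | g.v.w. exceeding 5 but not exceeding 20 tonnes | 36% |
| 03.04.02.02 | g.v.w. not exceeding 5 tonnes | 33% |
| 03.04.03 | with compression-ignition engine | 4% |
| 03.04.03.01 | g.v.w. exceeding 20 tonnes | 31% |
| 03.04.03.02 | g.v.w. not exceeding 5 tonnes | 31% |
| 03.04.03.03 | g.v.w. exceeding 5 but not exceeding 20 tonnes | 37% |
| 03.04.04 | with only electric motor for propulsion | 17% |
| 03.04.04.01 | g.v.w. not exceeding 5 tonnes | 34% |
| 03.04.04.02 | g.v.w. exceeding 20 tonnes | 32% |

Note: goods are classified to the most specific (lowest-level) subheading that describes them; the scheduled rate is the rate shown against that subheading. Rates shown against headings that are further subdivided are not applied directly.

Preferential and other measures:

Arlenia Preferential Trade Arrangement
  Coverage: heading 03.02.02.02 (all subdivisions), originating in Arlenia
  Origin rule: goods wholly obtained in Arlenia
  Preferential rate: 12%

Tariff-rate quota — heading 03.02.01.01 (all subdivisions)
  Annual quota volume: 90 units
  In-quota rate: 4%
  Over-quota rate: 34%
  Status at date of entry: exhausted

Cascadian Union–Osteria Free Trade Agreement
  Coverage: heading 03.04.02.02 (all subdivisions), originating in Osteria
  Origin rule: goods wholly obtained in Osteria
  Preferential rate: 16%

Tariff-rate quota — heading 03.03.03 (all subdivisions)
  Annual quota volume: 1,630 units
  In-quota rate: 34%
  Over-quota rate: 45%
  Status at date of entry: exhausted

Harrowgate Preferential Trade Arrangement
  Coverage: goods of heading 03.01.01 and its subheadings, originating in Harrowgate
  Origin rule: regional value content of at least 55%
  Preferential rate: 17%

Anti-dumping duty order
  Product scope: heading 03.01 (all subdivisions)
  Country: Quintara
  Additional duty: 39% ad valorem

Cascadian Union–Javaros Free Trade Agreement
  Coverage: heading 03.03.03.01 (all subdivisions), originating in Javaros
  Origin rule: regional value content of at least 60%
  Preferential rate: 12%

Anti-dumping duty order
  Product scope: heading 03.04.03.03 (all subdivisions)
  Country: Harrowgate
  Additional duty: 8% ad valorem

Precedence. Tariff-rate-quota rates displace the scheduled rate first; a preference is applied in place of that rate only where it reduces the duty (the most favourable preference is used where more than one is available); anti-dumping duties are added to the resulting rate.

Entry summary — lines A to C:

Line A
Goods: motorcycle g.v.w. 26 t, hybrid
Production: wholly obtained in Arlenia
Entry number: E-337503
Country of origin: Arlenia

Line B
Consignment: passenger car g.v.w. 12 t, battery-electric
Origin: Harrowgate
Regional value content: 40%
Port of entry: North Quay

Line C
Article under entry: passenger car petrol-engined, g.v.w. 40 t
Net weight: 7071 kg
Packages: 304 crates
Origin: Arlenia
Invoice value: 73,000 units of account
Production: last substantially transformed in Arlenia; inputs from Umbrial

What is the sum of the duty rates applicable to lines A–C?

50%

Line A: motorcycle → 03.02; hybrid → 03.02.01; g.v.w. 26 t → 03.02.01.02. Scheduled 7%. Arlenia agreement on 03.02.02.02: 03.02.01.02 not covered. → 7%.
Line B: passenger car → 03.01; battery-electric → 03.01.01; g.v.w. 12 t → 03.01.01.01. Scheduled 25%. Harrowgate agreement on 03.01.01: RVC < 55%. → 25%.
Line C: passenger car → 03.01; petrol-engined → 03.01.02; g.v.w. 40 t → 03.01.02.01. Scheduled 18%. Arlenia agreement on 03.02.02.02: 03.01.02.01 not covered. → 18%.
Sum: 7% + 25% + 18% = 50%.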